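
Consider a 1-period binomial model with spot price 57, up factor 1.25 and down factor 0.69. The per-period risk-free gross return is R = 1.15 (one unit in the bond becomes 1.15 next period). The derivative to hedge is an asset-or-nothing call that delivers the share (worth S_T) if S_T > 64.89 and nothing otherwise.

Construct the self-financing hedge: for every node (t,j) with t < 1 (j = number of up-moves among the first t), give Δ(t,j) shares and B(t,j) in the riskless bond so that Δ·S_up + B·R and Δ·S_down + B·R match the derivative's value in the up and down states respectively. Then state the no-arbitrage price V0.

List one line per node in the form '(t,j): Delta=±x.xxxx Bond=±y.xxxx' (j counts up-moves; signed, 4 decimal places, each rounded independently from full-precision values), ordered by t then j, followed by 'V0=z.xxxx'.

Under the risk-neutral measure, an up-move has probability p* = (R−d)/(u−d) = 0.8214 and values discount at R = 1.15.
Terminal values V(1,·): V(1,0)=0.0000, V(1,1)=71.2500
  t=0,j=0: stock 57.0000 → up 71.2500 (V=71.2500), down 39.3300 (V=0.0000). Price 50.8929; hedge Δ=2.2321, bond B=-76.3393.
Self-financing check: at every node Δ·S+B equals the discounted successor values.

(0,0): Delta=2.2321 Bond=-76.3393
V0=50.8929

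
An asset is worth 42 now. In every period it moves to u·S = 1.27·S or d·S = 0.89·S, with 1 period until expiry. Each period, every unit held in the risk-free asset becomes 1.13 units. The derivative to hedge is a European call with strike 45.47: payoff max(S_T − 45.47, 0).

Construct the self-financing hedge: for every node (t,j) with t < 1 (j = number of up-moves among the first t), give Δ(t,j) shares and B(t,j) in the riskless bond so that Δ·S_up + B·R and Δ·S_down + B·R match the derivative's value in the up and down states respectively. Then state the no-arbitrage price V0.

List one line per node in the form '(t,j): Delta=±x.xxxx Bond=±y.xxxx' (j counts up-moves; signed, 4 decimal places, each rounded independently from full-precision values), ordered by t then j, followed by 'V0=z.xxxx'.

(0,0): Delta=0.4931 Bond=-16.3118
V0=4.3987

Since d<R<u, set p* = (R−d)/(u−d) = 0.6316; price each node as the discounted p*-expectation of its children.
Terminal values V(1,·): V(1,0)=0.0000, V(1,1)=7.8700
Node (0,0) S=42.0000: V=(p*·7.8700+(1−p*)·0.0000)/1.13=4.3987; Δ=(7.8700−0.0000)/(53.3400−37.3800)=0.4931; B=V−Δ·S=-16.3118
The time-0 hedge costs 4.3987, which is the no-arbitrage price.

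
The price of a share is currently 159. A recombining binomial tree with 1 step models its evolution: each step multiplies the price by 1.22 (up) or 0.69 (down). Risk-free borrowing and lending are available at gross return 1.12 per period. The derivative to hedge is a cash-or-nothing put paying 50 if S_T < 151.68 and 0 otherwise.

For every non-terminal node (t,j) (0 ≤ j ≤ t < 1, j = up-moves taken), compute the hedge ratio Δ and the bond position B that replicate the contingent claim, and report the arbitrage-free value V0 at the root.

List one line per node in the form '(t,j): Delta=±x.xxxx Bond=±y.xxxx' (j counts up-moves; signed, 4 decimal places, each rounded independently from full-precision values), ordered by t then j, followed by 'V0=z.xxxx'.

The replicating-portfolio and risk-neutral prices coincide; use p* = (1.12−0.69)/(1.22−0.69) = 0.8113 for the latter.
Payoff layer (t=1): V(1,0)=50.0000, V(1,1)=0.0000
Node (0,0) S=159.0000: V=(p*·0.0000+(1−p*)·50.0000)/1.12=8.4232; Δ=(0.0000−50.0000)/(193.9800−109.7100)=-0.5933; B=V−Δ·S=102.7628
Self-financing check: at every node Δ·S+B equals the discounted successor values.

(0,0): Delta=-0.5933 Bond=102.7628
V0=8.4232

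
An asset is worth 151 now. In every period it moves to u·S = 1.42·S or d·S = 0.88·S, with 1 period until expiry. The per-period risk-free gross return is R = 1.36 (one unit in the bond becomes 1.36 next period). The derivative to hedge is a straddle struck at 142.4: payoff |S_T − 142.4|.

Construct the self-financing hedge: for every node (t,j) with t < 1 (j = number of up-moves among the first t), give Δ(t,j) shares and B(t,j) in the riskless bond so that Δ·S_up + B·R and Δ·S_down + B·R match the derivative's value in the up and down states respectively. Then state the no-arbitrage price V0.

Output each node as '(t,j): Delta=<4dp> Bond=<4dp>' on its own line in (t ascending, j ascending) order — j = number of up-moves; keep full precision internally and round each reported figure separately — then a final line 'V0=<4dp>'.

Risk-neutral probability p* = (R−d)/(u−d) = (1.36−0.88)/(1.42−0.88) = 0.8889.
At expiry t=1: V(1,0)=9.5200, V(1,1)=72.0200
(0,0): S=151.0000. Δ = (V_up−V_dn)/(S_up−S_dn) = (72.0200−9.5200)/(214.4200−132.8800) = 0.7665. V = [p*·72.0200 + (1−p*)·9.5200]/1.36 = 47.8497. B = V − Δ·S = -67.8911.
Self-financing check: at every node Δ·S+B equals the discounted successor values.

(0,0): Delta=0.7665 Bond=-67.8911
V0=47.8497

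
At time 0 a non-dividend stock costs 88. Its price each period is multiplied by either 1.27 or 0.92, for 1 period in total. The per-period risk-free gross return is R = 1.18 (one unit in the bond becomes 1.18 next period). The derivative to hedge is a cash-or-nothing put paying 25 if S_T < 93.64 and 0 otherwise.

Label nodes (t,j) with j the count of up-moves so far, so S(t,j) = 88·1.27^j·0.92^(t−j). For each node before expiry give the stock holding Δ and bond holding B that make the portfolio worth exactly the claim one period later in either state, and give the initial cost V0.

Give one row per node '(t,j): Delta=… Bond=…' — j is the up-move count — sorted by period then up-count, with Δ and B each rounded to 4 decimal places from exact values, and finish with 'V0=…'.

Since d<R<u, set p* = (R−d)/(u−d) = 0.7429; price each node as the discounted p*-expectation of its children.
At expiry t=1: V(1,0)=25.0000, V(1,1)=0.0000
Node (0,0) S=88.0000: V=(p*·0.0000+(1−p*)·25.0000)/1.18=5.4479; Δ=(0.0000−25.0000)/(111.7600−80.9600)=-0.8117; B=V−Δ·S=76.8765
Check: Δ(0,0)·S0 + B(0,0) = 5.4479 = V0.

(0,0): Delta=-0.8117 Bond=76.8765
V0=5.4479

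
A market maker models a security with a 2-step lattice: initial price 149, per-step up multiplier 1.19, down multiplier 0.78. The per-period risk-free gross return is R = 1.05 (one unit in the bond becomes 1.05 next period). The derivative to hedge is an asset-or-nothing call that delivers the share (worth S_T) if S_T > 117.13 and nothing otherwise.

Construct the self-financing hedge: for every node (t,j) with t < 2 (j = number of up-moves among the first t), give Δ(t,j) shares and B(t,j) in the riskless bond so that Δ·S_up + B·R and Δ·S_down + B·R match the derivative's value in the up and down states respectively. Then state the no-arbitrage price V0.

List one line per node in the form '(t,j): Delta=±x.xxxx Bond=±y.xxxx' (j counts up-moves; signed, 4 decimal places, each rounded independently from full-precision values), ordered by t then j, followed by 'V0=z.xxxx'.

(0,0): Delta=1.4826 Bond=-81.4900
(1,0): Delta=2.9024 Bond=-250.5817
(1,1): Delta=1.0000 Bond=0.0000
V0=139.4129

Under the risk-neutral measure, an up-move has probability p* = (R−d)/(u−d) = 0.6585 and values discount at R = 1.05.
Terminal values V(2,·): V(2,0)=0.0000, V(2,1)=138.3018, V(2,2)=210.9989
  t=1,j=0: stock 116.2200 → up 138.3018 (V=138.3018), down 90.6516 (V=0.0000). Price 86.7398; hedge Δ=2.9024, bond B=-250.5817.
  t=1,j=1: stock 177.3100 → up 210.9989 (V=210.9989), down 138.3018 (V=138.3018). Price 177.3100; hedge Δ=1.0000, bond B=0.0000.
  t=0,j=0: stock 149.0000 → up 177.3100 (V=177.3100), down 116.2200 (V=86.7398). Price 139.4129; hedge Δ=1.4826, bond B=-81.4900.
Each (Δ,B) replicates both successor values, so the strategy is self-financing and V0 is arbitrage-free.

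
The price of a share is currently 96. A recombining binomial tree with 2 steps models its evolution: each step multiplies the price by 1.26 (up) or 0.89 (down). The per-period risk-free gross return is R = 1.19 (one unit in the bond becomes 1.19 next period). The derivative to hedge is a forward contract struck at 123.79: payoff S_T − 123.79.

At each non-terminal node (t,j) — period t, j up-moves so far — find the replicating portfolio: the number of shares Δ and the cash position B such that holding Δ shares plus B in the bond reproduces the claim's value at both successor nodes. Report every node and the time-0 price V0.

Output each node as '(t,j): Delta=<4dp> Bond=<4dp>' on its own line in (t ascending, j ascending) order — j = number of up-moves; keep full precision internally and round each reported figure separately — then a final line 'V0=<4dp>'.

Since d<R<u, set p* = (R−d)/(u−d) = 0.8108; price each node as the discounted p*-expectation of its children.
Terminal payoffs: V(2,0)=-47.7484, V(2,1)=-16.1356, V(2,2)=28.6196
Node (1,0) S=85.4400: V=(p*·-16.1356+(1−p*)·-47.7484)/1.19=-18.5852; Δ=(-16.1356−-47.7484)/(107.6544−76.0416)=1.0000; B=V−Δ·S=-104.0252
Node (1,1) S=120.9600: V=(p*·28.6196+(1−p*)·-16.1356)/1.19=16.9348; Δ=(28.6196−-16.1356)/(152.4096−107.6544)=1.0000; B=V−Δ·S=-104.0252
Node (0,0) S=96.0000: V=(p*·16.9348+(1−p*)·-18.5852)/1.19=8.5839; Δ=(16.9348−-18.5852)/(120.9600−85.4400)=1.0000; B=V−Δ·S=-87.4161
The time-0 hedge costs 8.5839, which is the no-arbitrage price.

(0,0): Delta=1.0000 Bond=-87.4161
(1,0): Delta=1.0000 Bond=-104.0252
(1,1): Delta=1.0000 Bond=-104.0252
V0=8.5839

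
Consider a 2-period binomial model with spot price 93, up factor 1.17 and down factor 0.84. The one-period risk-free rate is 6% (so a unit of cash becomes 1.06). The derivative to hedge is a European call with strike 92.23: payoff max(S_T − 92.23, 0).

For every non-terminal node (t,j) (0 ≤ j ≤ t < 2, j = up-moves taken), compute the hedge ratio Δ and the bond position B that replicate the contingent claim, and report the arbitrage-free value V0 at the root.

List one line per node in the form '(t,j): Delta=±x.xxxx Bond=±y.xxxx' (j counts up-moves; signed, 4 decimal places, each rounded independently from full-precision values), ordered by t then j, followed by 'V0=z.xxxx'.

Since d<R<u, set p* = (R−d)/(u−d) = 0.6667; price each node as the discounted p*-expectation of its children.
Terminal payoffs: V(2,0)=0.0000, V(2,1)=0.0000, V(2,2)=35.0777
  t=1,j=0: stock 78.1200 → up 91.4004 (V=0.0000), down 65.6208 (V=0.0000). Price 0.0000; hedge Δ=0.0000, bond B=0.0000.
  t=1,j=1: stock 108.8100 → up 127.3077 (V=35.0777), down 91.4004 (V=0.0000). Price 22.0614; hedge Δ=0.9769, bond B=-84.2346.
  t=0,j=0: stock 93.0000 → up 108.8100 (V=22.0614), down 78.1200 (V=0.0000). Price 13.8751; hedge Δ=0.7188, bond B=-52.9777.
Each (Δ,B) replicates both successor values, so the strategy is self-financing and V0 is arbitrage-free.

(0,0): Delta=0.7188 Bond=-52.9777
(1,0): Delta=0.0000 Bond=0.0000
(1,1): Delta=0.9769 Bond=-84.2346
V0=13.8751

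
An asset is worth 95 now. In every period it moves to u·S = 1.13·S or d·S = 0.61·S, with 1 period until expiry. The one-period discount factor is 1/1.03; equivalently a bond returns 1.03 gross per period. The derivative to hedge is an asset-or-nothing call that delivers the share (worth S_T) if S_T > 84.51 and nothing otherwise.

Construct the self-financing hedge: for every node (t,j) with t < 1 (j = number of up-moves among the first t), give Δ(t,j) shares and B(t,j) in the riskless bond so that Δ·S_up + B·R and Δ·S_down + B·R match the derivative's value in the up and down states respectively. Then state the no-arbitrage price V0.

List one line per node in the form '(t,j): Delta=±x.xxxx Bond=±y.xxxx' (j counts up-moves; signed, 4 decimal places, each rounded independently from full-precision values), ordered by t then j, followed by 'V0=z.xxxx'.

Since d<R<u, set p* = (R−d)/(u−d) = 0.8077; price each node as the discounted p*-expectation of its children.
Terminal payoffs: V(1,0)=0.0000, V(1,1)=107.3500
Node (0,0) S=95.0000: V=(p*·107.3500+(1−p*)·0.0000)/1.03=84.1804; Δ=(107.3500−0.0000)/(107.3500−57.9500)=2.1731; B=V−Δ·S=-122.2619
Root portfolio cost Δ·95+B reproduces V0=84.1804.

(0,0): Delta=2.1731 Bond=-122.2619
V0=84.1804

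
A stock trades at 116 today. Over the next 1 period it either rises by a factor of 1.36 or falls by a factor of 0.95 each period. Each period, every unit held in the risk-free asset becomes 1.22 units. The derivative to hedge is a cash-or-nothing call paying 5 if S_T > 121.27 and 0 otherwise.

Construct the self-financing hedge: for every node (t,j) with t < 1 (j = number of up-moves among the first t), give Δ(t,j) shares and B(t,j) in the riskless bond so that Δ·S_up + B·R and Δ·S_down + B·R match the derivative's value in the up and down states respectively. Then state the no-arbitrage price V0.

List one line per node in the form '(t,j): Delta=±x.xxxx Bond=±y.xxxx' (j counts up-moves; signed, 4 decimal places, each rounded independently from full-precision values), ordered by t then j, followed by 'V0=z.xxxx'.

Under the risk-neutral measure, an up-move has probability p* = (R−d)/(u−d) = 0.6585 and values discount at R = 1.22.
Payoff layer (t=1): V(1,0)=0.0000, V(1,1)=5.0000
  t=0,j=0: stock 116.0000 → up 157.7600 (V=5.0000), down 110.2000 (V=0.0000). Price 2.6989; hedge Δ=0.1051, bond B=-9.4962.
Self-financing check: at every node Δ·S+B equals the discounted successor values.

(0,0): Delta=0.1051 Bond=-9.4962
V0=2.6989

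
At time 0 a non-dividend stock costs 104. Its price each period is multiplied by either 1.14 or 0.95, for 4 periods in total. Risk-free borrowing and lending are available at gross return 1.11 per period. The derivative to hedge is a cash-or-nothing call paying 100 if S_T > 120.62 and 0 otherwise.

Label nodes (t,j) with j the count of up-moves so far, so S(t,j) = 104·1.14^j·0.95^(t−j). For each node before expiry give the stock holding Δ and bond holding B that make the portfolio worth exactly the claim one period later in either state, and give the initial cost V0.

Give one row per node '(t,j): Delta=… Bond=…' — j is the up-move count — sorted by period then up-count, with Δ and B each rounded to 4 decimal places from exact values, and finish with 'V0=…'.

Since d<R<u, set p* = (R−d)/(u−d) = 0.8421; price each node as the discounted p*-expectation of its children.
At expiry t=4: V(4,0)=0.0000, V(4,1)=0.0000, V(4,2)=100.0000, V(4,3)=100.0000, V(4,4)=100.0000
  t=3,j=0: stock 89.1670 → up 101.6504 (V=0.0000), down 84.7086 (V=0.0000). Price 0.0000; hedge Δ=0.0000, bond B=0.0000.
  t=3,j=1: stock 107.0004 → up 121.9805 (V=100.0000), down 101.6504 (V=0.0000). Price 75.8653; hedge Δ=4.9188, bond B=-450.4505.
  t=3,j=2: stock 128.4005 → up 146.3765 (V=100.0000), down 121.9805 (V=100.0000). Price 90.0901; hedge Δ=0.0000, bond B=90.0901.
  t=3,j=3: stock 154.0806 → up 175.6519 (V=100.0000), down 146.3765 (V=100.0000). Price 90.0901; hedge Δ=0.0000, bond B=90.0901.
  t=2,j=0: stock 93.8600 → up 107.0004 (V=75.8653), down 89.1670 (V=0.0000). Price 57.5555; hedge Δ=4.2541, bond B=-341.7358.
  t=2,j=1: stock 112.6320 → up 128.4005 (V=90.0901), down 107.0004 (V=75.8653). Price 79.1388; hedge Δ=0.6647, bond B=4.2717.
  t=2,j=2: stock 135.1584 → up 154.0806 (V=90.0901), down 128.4005 (V=90.0901). Price 81.1622; hedge Δ=0.0000, bond B=81.1622.
  t=1,j=0: stock 98.8000 → up 112.6320 (V=79.1388), down 93.8600 (V=57.5555). Price 68.2261; hedge Δ=1.1498, bond B=-45.3703.
  t=1,j=1: stock 118.5600 → up 135.1584 (V=81.1622), down 112.6320 (V=79.1388). Price 72.8313; hedge Δ=0.0898, bond B=62.1816.
  t=0,j=0: stock 104.0000 → up 118.5600 (V=72.8313), down 98.8000 (V=68.2261). Price 64.9587; hedge Δ=0.2331, bond B=40.7205.
Self-financing check: at every node Δ·S+B equals the discounted successor values.

(0,0): Delta=0.2331 Bond=40.7205
(1,0): Delta=1.1498 Bond=-45.3703
(1,1): Delta=0.0898 Bond=62.1816
(2,0): Delta=4.2541 Bond=-341.7358
(2,1): Delta=0.6647 Bond=4.2717
(2,2): Delta=0.0000 Bond=81.1622
(3,0): Delta=0.0000 Bond=0.0000
(3,1): Delta=4.9188 Bond=-450.4505
(3,2): Delta=0.0000 Bond=90.0901
(3,3): Delta=0.0000 Bond=90.0901
V0=64.9587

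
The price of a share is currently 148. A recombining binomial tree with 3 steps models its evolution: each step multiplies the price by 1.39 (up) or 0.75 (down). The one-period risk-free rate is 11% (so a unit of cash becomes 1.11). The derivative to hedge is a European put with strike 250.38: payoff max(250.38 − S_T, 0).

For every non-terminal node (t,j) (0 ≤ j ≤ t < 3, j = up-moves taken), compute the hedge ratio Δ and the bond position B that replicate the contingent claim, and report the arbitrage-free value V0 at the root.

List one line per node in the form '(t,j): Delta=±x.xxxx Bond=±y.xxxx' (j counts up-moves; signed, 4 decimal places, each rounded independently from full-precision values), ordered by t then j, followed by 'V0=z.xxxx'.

No-arbitrage ⇒ martingale measure with p* = (R−d)/(u−d) = 0.5625.
Terminal values V(3,·): V(3,0)=187.9425, V(3,1)=134.6625, V(3,2)=35.9169, V(3,3)=0.0000
  t=2,j=0: stock 83.2500 → up 115.7175 (V=134.6625), down 62.4375 (V=187.9425). Price 142.3176; hedge Δ=-1.0000, bond B=225.5676.
  t=2,j=1: stock 154.2900 → up 214.4631 (V=35.9169), down 115.7175 (V=134.6625). Price 71.2776; hedge Δ=-1.0000, bond B=225.5676.
  t=2,j=2: stock 285.9508 → up 397.4716 (V=0.0000), down 214.4631 (V=35.9169). Price 14.1564; hedge Δ=-0.1963, bond B=70.2766.
  t=1,j=0: stock 111.0000 → up 154.2900 (V=71.2776), down 83.2500 (V=142.3176). Price 92.2140; hedge Δ=-1.0000, bond B=203.2140.
  t=1,j=1: stock 205.7200 → up 285.9508 (V=14.1564), down 154.2900 (V=71.2776). Price 35.2675; hedge Δ=-0.4339, bond B=124.5193.
  t=0,j=0: stock 148.0000 → up 205.7200 (V=35.2675), down 111.0000 (V=92.2140). Price 54.2177; hedge Δ=-0.6012, bond B=143.1966.
The time-0 hedge costs 54.2177, which is the no-arbitrage price.

(0,0): Delta=-0.6012 Bond=143.1966
(1,0): Delta=-1.0000 Bond=203.2140
(1,1): Delta=-0.4339 Bond=124.5193
(2,0): Delta=-1.0000 Bond=225.5676
(2,1): Delta=-1.0000 Bond=225.5676
(2,2): Delta=-0.1963 Bond=70.2766
V0=54.2177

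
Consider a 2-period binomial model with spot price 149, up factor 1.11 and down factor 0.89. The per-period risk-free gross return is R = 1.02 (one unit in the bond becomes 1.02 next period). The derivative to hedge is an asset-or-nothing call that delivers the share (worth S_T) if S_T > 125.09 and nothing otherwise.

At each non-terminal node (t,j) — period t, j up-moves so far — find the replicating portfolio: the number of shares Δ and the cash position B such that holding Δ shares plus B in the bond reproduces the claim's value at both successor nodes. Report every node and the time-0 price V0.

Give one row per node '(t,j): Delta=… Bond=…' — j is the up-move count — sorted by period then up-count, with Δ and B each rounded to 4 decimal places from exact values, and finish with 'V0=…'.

(0,0): Delta=2.4440 Bond=-234.1456
(1,0): Delta=5.0455 Bond=-583.8031
(1,1): Delta=1.0000 Bond=0.0000
V0=130.0152

The replicating-portfolio and risk-neutral prices coincide; use p* = (1.02−0.89)/(1.11−0.89) = 0.5909 for the latter.
Terminal values V(2,·): V(2,0)=0.0000, V(2,1)=147.1971, V(2,2)=183.5829
Node (1,0) S=132.6100: V=(p*·147.1971+(1−p*)·0.0000)/1.02=85.2746; Δ=(147.1971−0.0000)/(147.1971−118.0229)=5.0455; B=V−Δ·S=-583.8031
Node (1,1) S=165.3900: V=(p*·183.5829+(1−p*)·147.1971)/1.02=165.3900; Δ=(183.5829−147.1971)/(183.5829−147.1971)=1.0000; B=V−Δ·S=0.0000
Node (0,0) S=149.0000: V=(p*·165.3900+(1−p*)·85.2746)/1.02=130.0152; Δ=(165.3900−85.2746)/(165.3900−132.6100)=2.4440; B=V−Δ·S=-234.1456
Check: Δ(0,0)·S0 + B(0,0) = 130.0152 = V0.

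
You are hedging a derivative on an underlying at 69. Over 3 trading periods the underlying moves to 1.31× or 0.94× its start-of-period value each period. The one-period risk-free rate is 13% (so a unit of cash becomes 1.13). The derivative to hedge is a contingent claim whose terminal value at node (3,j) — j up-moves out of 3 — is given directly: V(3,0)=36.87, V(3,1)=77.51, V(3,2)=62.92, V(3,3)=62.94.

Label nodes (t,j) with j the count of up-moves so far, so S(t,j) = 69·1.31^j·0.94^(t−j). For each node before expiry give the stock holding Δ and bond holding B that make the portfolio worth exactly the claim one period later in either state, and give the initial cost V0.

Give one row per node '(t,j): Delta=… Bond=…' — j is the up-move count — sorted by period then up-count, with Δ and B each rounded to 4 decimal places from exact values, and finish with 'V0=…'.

(0,0): Delta=0.0716 Bond=40.2768
(1,0): Delta=0.4528 Bond=20.7885
(1,1): Delta=-0.1875 Bond=68.9358
(2,0): Delta=1.8016 Bond=-58.7412
(2,1): Delta=-0.4641 Bond=101.3951
(2,2): Delta=0.0005 Bond=55.6365
V0=45.2166

Risk-neutral probability p* = (R−d)/(u−d) = (1.13−0.94)/(1.31−0.94) = 0.5135.
Terminal payoffs: V(3,0)=36.8700, V(3,1)=77.5100, V(3,2)=62.9200, V(3,3)=62.9400
Node (2,0) S=60.9684: V=(p*·77.5100+(1−p*)·36.8700)/1.13=51.0966; Δ=(77.5100−36.8700)/(79.8686−57.3103)=1.8016; B=V−Δ·S=-58.7412
Node (2,1) S=84.9666: V=(p*·62.9200+(1−p*)·77.5100)/1.13=61.9627; Δ=(62.9200−77.5100)/(111.3062−79.8686)=-0.4641; B=V−Δ·S=101.3951
Node (2,2) S=118.4109: V=(p*·62.9400+(1−p*)·62.9200)/1.13=55.6905; Δ=(62.9400−62.9200)/(155.1183−111.3062)=0.0005; B=V−Δ·S=55.6365
Node (1,0) S=64.8600: V=(p*·61.9627+(1−p*)·51.0966)/1.13=50.1562; Δ=(61.9627−51.0966)/(84.9666−60.9684)=0.4528; B=V−Δ·S=20.7885
Node (1,1) S=90.3900: V=(p*·55.6905+(1−p*)·61.9627)/1.13=51.9839; Δ=(55.6905−61.9627)/(118.4109−84.9666)=-0.1875; B=V−Δ·S=68.9358
Node (0,0) S=69.0000: V=(p*·51.9839+(1−p*)·50.1562)/1.13=45.2166; Δ=(51.9839−50.1562)/(90.3900−64.8600)=0.0716; B=V−Δ·S=40.2768
Each (Δ,B) replicates both successor values, so the strategy is self-financing and V0 is arbitrage-free.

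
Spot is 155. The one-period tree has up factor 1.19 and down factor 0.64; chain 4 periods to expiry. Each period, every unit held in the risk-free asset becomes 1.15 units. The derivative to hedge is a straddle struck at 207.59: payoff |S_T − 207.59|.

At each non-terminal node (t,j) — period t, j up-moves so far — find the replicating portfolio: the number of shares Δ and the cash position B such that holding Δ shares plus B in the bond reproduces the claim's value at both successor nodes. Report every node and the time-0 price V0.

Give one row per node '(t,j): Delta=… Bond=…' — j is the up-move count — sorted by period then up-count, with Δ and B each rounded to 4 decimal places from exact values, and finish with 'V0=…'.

(0,0): Delta=0.2697 Bond=9.1645
(1,0): Delta=-1.0000 Bond=136.4938
(1,1): Delta=0.3233 Bond=0.6604
(2,0): Delta=-1.0000 Bond=156.9679
(2,1): Delta=-1.0000 Bond=156.9679
(2,2): Delta=0.3791 Bond=-11.4922
(3,0): Delta=-1.0000 Bond=180.5130
(3,1): Delta=-1.0000 Bond=180.5130
(3,2): Delta=-1.0000 Bond=180.5130
(3,3): Delta=0.4373 Bond=-28.4104
V0=50.9686

Since d<R<u, set p* = (R−d)/(u−d) = 0.9273; price each node as the discounted p*-expectation of its children.
Payoff layer (t=4): V(4,0)=181.5853, V(4,1)=159.2375, V(4,2)=117.6846, V(4,3)=40.4222, V(4,4)=103.2376
Node (3,0) S=40.6323: V=(p*·159.2375+(1−p*)·181.5853)/1.15=139.8807; Δ=(159.2375−181.5853)/(48.3525−26.0047)=-1.0000; B=V−Δ·S=180.5130
Node (3,1) S=75.5507: V=(p*·117.6846+(1−p*)·159.2375)/1.15=104.9623; Δ=(117.6846−159.2375)/(89.9054−48.3525)=-1.0000; B=V−Δ·S=180.5130
Node (3,2) S=140.4771: V=(p*·40.4222+(1−p*)·117.6846)/1.15=40.0359; Δ=(40.4222−117.6846)/(167.1678−89.9054)=-1.0000; B=V−Δ·S=180.5130
Node (3,3) S=261.1996: V=(p*·103.2376+(1−p*)·40.4222)/1.15=85.7993; Δ=(103.2376−40.4222)/(310.8276−167.1678)=0.4373; B=V−Δ·S=-28.4104
Node (2,0) S=63.4880: V=(p*·104.9623+(1−p*)·139.8807)/1.15=93.4799; Δ=(104.9623−139.8807)/(75.5507−40.6323)=-1.0000; B=V−Δ·S=156.9679
Node (2,1) S=118.0480: V=(p*·40.0359+(1−p*)·104.9623)/1.15=38.9199; Δ=(40.0359−104.9623)/(140.4771−75.5507)=-1.0000; B=V−Δ·S=156.9679
Node (2,2) S=219.4955: V=(p*·85.7993+(1−p*)·40.0359)/1.15=71.7140; Δ=(85.7993−40.0359)/(261.1996−140.4771)=0.3791; B=V−Δ·S=-11.4922
Node (1,0) S=99.2000: V=(p*·38.9199+(1−p*)·93.4799)/1.15=37.2938; Δ=(38.9199−93.4799)/(118.0480−63.4880)=-1.0000; B=V−Δ·S=136.4938
Node (1,1) S=184.4500: V=(p*·71.7140+(1−p*)·38.9199)/1.15=60.2860; Δ=(71.7140−38.9199)/(219.4955−118.0480)=0.3233; B=V−Δ·S=0.6604
Node (0,0) S=155.0000: V=(p*·60.2860+(1−p*)·37.2938)/1.15=50.9686; Δ=(60.2860−37.2938)/(184.4500−99.2000)=0.2697; B=V−Δ·S=9.1645
The time-0 hedge costs 50.9686, which is the no-arbitrage price.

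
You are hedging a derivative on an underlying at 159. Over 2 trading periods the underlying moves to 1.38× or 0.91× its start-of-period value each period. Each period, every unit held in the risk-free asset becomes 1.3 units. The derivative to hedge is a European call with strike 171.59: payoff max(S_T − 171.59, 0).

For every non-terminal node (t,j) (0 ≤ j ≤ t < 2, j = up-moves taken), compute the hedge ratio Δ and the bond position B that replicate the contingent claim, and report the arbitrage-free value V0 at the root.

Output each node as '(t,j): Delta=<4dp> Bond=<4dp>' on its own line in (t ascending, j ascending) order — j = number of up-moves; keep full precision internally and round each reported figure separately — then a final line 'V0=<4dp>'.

(0,0): Delta=0.9301 Bond=-89.7266
(1,0): Delta=0.4129 Bond=-41.8246
(1,1): Delta=1.0000 Bond=-131.9923
V0=58.1519

No-arbitrage ⇒ martingale measure with p* = (R−d)/(u−d) = 0.8298.
Terminal payoffs: V(2,0)=0.0000, V(2,1)=28.0822, V(2,2)=131.2096
Node (1,0) S=144.6900: V=(p*·28.0822+(1−p*)·0.0000)/1.3=17.9248; Δ=(28.0822−0.0000)/(199.6722−131.6679)=0.4129; B=V−Δ·S=-41.8246
Node (1,1) S=219.4200: V=(p*·131.2096+(1−p*)·28.0822)/1.3=87.4277; Δ=(131.2096−28.0822)/(302.7996−199.6722)=1.0000; B=V−Δ·S=-131.9923
Node (0,0) S=159.0000: V=(p*·87.4277+(1−p*)·17.9248)/1.3=58.1519; Δ=(87.4277−17.9248)/(219.4200−144.6900)=0.9301; B=V−Δ·S=-89.7266
Check: Δ(0,0)·S0 + B(0,0) = 58.1519 = V0.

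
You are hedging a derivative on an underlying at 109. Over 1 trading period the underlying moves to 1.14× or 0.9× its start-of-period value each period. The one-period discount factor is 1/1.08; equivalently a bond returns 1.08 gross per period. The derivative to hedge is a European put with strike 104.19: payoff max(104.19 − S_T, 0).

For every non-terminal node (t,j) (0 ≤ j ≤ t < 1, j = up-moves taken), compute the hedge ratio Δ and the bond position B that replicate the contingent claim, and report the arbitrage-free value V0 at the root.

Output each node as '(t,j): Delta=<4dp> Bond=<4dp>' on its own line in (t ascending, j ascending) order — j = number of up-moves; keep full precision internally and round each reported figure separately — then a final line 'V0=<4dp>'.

(0,0): Delta=-0.2328 Bond=26.7847
V0=1.4097

Under the risk-neutral measure, an up-move has probability p* = (R−d)/(u−d) = 0.7500 and values discount at R = 1.08.
At expiry t=1: V(1,0)=6.0900, V(1,1)=0.0000
(0,0): S=109.0000. Δ = (V_up−V_dn)/(S_up−S_dn) = (0.0000−6.0900)/(124.2600−98.1000) = -0.2328. V = [p*·0.0000 + (1−p*)·6.0900]/1.08 = 1.4097. B = V − Δ·S = 26.7847.
Self-financing check: at every node Δ·S+B equals the discounted successor values.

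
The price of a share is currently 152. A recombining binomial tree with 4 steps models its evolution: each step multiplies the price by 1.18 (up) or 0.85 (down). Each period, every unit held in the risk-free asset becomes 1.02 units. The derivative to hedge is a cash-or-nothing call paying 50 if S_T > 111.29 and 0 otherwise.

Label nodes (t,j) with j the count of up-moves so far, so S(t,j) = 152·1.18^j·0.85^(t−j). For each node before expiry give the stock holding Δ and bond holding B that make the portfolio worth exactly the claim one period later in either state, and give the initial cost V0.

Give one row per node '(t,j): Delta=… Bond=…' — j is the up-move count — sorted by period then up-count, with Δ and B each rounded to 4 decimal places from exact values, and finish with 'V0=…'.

Under the risk-neutral measure, an up-move has probability p* = (R−d)/(u−d) = 0.5152 and values discount at R = 1.02.
Terminal values V(4,·): V(4,0)=0.0000, V(4,1)=0.0000, V(4,2)=50.0000, V(4,3)=50.0000, V(4,4)=50.0000
(3,0): S=93.3470. Δ = (V_up−V_dn)/(S_up−S_dn) = (0.0000−0.0000)/(110.1495−79.3449) = 0.0000. V = [p*·0.0000 + (1−p*)·0.0000]/1.02 = 0.0000. B = V − Δ·S = 0.0000.
(3,1): S=129.5876. Δ = (V_up−V_dn)/(S_up−S_dn) = (50.0000−0.0000)/(152.9134−110.1495) = 1.1692. V = [p*·50.0000 + (1−p*)·0.0000]/1.02 = 25.2525. B = V − Δ·S = -126.2626.
(3,2): S=179.8981. Δ = (V_up−V_dn)/(S_up−S_dn) = (50.0000−50.0000)/(212.2797−152.9134) = 0.0000. V = [p*·50.0000 + (1−p*)·50.0000]/1.02 = 49.0196. B = V − Δ·S = 49.0196.
(3,3): S=249.7409. Δ = (V_up−V_dn)/(S_up−S_dn) = (50.0000−50.0000)/(294.6942−212.2797) = 0.0000. V = [p*·50.0000 + (1−p*)·50.0000]/1.02 = 49.0196. B = V − Δ·S = 49.0196.
(2,0): S=109.8200. Δ = (V_up−V_dn)/(S_up−S_dn) = (25.2525−0.0000)/(129.5876−93.3470) = 0.6968. V = [p*·25.2525 + (1−p*)·0.0000]/1.02 = 12.7538. B = V − Δ·S = -63.7690.
(2,1): S=152.4560. Δ = (V_up−V_dn)/(S_up−S_dn) = (49.0196−25.2525)/(179.8981−129.5876) = 0.4724. V = [p*·49.0196 + (1−p*)·25.2525]/1.02 = 36.7610. B = V − Δ·S = -35.2605.
(2,2): S=211.6448. Δ = (V_up−V_dn)/(S_up−S_dn) = (49.0196−49.0196)/(249.7409−179.8981) = 0.0000. V = [p*·49.0196 + (1−p*)·49.0196]/1.02 = 48.0584. B = V − Δ·S = 48.0584.
(1,0): S=129.2000. Δ = (V_up−V_dn)/(S_up−S_dn) = (36.7610−12.7538)/(152.4560−109.8200) = 0.5631. V = [p*·36.7610 + (1−p*)·12.7538]/1.02 = 24.6286. B = V − Δ·S = -48.1204.
(1,1): S=179.3600. Δ = (V_up−V_dn)/(S_up−S_dn) = (48.0584−36.7610)/(211.6448−152.4560) = 0.1909. V = [p*·48.0584 + (1−p*)·36.7610]/1.02 = 41.7460. B = V − Δ·S = 7.5112.
(0,0): S=152.0000. Δ = (V_up−V_dn)/(S_up−S_dn) = (41.7460−24.6286)/(179.3600−129.2000) = 0.3413. V = [p*·41.7460 + (1−p*)·24.6286]/1.02 = 32.7908. B = V − Δ·S = -19.0801.
Each (Δ,B) replicates both successor values, so the strategy is self-financing and V0 is arbitrage-free.

(0,0): Delta=0.3413 Bond=-19.0801
(1,0): Delta=0.5631 Bond=-48.1204
(1,1): Delta=0.1909 Bond=7.5112
(2,0): Delta=0.6968 Bond=-63.7690
(2,1): Delta=0.4724 Bond=-35.2605
(2,2): Delta=0.0000 Bond=48.0584
(3,0): Delta=0.0000 Bond=0.0000
(3,1): Delta=1.1692 Bond=-126.2626
(3,2): Delta=0.0000 Bond=49.0196
(3,3): Delta=0.0000 Bond=49.0196
V0=32.7908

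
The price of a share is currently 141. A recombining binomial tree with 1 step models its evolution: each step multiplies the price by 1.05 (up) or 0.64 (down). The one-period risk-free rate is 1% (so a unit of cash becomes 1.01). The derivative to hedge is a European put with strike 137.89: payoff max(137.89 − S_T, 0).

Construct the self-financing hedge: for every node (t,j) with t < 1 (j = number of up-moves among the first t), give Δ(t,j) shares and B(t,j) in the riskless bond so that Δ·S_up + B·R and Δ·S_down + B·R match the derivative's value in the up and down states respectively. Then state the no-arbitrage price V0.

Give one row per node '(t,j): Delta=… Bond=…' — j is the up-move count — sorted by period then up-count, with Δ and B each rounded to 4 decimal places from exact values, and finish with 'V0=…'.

(0,0): Delta=-0.8243 Bond=120.8223
V0=4.6028

Under the risk-neutral measure, an up-move has probability p* = (R−d)/(u−d) = 0.9024 and values discount at R = 1.01.
At expiry t=1: V(1,0)=47.6500, V(1,1)=0.0000
  t=0,j=0: stock 141.0000 → up 148.0500 (V=0.0000), down 90.2400 (V=47.6500). Price 4.6028; hedge Δ=-0.8243, bond B=120.8223.
Check: Δ(0,0)·S0 + B(0,0) = 4.6028 = V0.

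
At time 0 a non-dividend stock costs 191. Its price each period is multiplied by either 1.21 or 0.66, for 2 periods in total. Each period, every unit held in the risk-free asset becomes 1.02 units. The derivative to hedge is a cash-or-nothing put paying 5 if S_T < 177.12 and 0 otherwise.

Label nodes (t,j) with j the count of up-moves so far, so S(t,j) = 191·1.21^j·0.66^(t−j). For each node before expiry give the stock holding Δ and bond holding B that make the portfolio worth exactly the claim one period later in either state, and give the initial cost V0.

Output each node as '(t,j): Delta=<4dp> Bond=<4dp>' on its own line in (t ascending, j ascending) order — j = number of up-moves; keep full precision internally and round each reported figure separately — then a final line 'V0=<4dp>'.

(0,0): Delta=-0.0305 Bond=8.5806
(1,0): Delta=0.0000 Bond=4.9020
(1,1): Delta=-0.0393 Bond=10.7843
V0=2.7469

Risk-neutral probability p* = (R−d)/(u−d) = (1.02−0.66)/(1.21−0.66) = 0.6545.
At expiry t=2: V(2,0)=5.0000, V(2,1)=5.0000, V(2,2)=0.0000
(1,0): S=126.0600. Δ = (V_up−V_dn)/(S_up−S_dn) = (5.0000−5.0000)/(152.5326−83.1996) = 0.0000. V = [p*·5.0000 + (1−p*)·5.0000]/1.02 = 4.9020. B = V − Δ·S = 4.9020.
(1,1): S=231.1100. Δ = (V_up−V_dn)/(S_up−S_dn) = (0.0000−5.0000)/(279.6431−152.5326) = -0.0393. V = [p*·0.0000 + (1−p*)·5.0000]/1.02 = 1.6934. B = V − Δ·S = 10.7843.
(0,0): S=191.0000. Δ = (V_up−V_dn)/(S_up−S_dn) = (1.6934−4.9020)/(231.1100−126.0600) = -0.0305. V = [p*·1.6934 + (1−p*)·4.9020]/1.02 = 2.7469. B = V − Δ·S = 8.5806.
Check: Δ(0,0)·S0 + B(0,0) = 2.7469 = V0.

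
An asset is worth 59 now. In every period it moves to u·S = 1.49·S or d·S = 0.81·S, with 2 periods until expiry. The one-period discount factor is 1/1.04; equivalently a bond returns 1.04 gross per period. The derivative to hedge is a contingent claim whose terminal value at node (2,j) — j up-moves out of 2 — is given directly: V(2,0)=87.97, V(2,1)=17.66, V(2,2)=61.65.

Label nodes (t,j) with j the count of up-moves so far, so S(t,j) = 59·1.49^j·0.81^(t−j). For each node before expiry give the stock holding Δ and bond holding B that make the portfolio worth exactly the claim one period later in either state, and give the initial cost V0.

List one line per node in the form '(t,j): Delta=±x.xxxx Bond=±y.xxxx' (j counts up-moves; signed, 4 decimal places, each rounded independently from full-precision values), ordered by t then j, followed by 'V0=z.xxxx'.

The replicating-portfolio and risk-neutral prices coincide; use p* = (1.04−0.81)/(1.49−0.81) = 0.3382 for the latter.
Terminal values V(2,·): V(2,0)=87.9700, V(2,1)=17.6600, V(2,2)=61.6500
Node (1,0) S=47.7900: V=(p*·17.6600+(1−p*)·87.9700)/1.04=61.7199; Δ=(17.6600−87.9700)/(71.2071−38.7099)=-2.1636; B=V−Δ·S=165.1169
Node (1,1) S=87.9100: V=(p*·61.6500+(1−p*)·17.6600)/1.04=31.2875; Δ=(61.6500−17.6600)/(130.9859−71.2071)=0.7359; B=V−Δ·S=-33.4037
Node (0,0) S=59.0000: V=(p*·31.2875+(1−p*)·61.7199)/1.04=49.4486; Δ=(31.2875−61.7199)/(87.9100−47.7900)=-0.7585; B=V−Δ·S=94.2022
Each (Δ,B) replicates both successor values, so the strategy is self-financing and V0 is arbitrage-free.

(0,0): Delta=-0.7585 Bond=94.2022
(1,0): Delta=-2.1636 Bond=165.1169
(1,1): Delta=0.7359 Bond=-33.4037
V0=49.4486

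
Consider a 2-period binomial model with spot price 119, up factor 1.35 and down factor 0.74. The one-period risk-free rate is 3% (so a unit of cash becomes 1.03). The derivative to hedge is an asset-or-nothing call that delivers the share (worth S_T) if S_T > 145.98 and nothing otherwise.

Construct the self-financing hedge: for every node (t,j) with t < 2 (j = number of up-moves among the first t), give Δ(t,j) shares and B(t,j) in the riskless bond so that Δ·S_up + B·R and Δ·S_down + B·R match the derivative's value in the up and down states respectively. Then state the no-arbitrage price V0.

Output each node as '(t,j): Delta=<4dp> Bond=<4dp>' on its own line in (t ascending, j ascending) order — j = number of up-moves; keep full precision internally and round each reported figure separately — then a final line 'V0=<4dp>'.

Under the risk-neutral measure, an up-move has probability p* = (R−d)/(u−d) = 0.4754 and values discount at R = 1.03.
Terminal payoffs: V(2,0)=0.0000, V(2,1)=0.0000, V(2,2)=216.8775
(1,0): S=88.0600. Δ = (V_up−V_dn)/(S_up−S_dn) = (0.0000−0.0000)/(118.8810−65.1644) = 0.0000. V = [p*·0.0000 + (1−p*)·0.0000]/1.03 = 0.0000. B = V − Δ·S = 0.0000.
(1,1): S=160.6500. Δ = (V_up−V_dn)/(S_up−S_dn) = (216.8775−0.0000)/(216.8775−118.8810) = 2.2131. V = [p*·216.8775 + (1−p*)·0.0000]/1.03 = 100.1026. B = V − Δ·S = -255.4343.
(0,0): S=119.0000. Δ = (V_up−V_dn)/(S_up−S_dn) = (100.1026−0.0000)/(160.6500−88.0600) = 1.3790. V = [p*·100.1026 + (1−p*)·0.0000]/1.03 = 46.2037. B = V − Δ·S = -117.8990.
Self-financing check: at every node Δ·S+B equals the discounted successor values.

(0,0): Delta=1.3790 Bond=-117.8990
(1,0): Delta=0.0000 Bond=0.0000
(1,1): Delta=2.2131 Bond=-255.4343
V0=46.2037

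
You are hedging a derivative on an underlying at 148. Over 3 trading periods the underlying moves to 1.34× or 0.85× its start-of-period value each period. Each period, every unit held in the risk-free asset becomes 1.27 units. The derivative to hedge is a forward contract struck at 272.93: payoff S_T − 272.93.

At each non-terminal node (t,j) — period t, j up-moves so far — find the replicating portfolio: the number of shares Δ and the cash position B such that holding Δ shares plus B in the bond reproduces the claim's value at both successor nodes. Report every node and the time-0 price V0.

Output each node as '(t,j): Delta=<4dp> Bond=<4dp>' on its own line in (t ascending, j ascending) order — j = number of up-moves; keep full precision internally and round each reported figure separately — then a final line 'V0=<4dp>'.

Under the risk-neutral measure, an up-move has probability p* = (R−d)/(u−d) = 0.8571 and values discount at R = 1.27.
Payoff layer (t=3): V(3,0)=-182.0395, V(3,1)=-129.6438, V(3,2)=-47.0435, V(3,3)=83.1734
Node (2,0) S=106.9300: V=(p*·-129.6438+(1−p*)·-182.0395)/1.27=-107.9755; Δ=(-129.6438−-182.0395)/(143.2862−90.8905)=1.0000; B=V−Δ·S=-214.9055
Node (2,1) S=168.5720: V=(p*·-47.0435+(1−p*)·-129.6438)/1.27=-46.3335; Δ=(-47.0435−-129.6438)/(225.8865−143.2862)=1.0000; B=V−Δ·S=-214.9055
Node (2,2) S=265.7488: V=(p*·83.1734+(1−p*)·-47.0435)/1.27=50.8433; Δ=(83.1734−-47.0435)/(356.1034−225.8865)=1.0000; B=V−Δ·S=-214.9055
Node (1,0) S=125.8000: V=(p*·-46.3335+(1−p*)·-107.9755)/1.27=-43.4169; Δ=(-46.3335−-107.9755)/(168.5720−106.9300)=1.0000; B=V−Δ·S=-169.2169
Node (1,1) S=198.3200: V=(p*·50.8433+(1−p*)·-46.3335)/1.27=29.1031; Δ=(50.8433−-46.3335)/(265.7488−168.5720)=1.0000; B=V−Δ·S=-169.2169
Node (0,0) S=148.0000: V=(p*·29.1031+(1−p*)·-43.4169)/1.27=14.7583; Δ=(29.1031−-43.4169)/(198.3200−125.8000)=1.0000; B=V−Δ·S=-133.2417
Check: Δ(0,0)·S0 + B(0,0) = 14.7583 = V0.

(0,0): Delta=1.0000 Bond=-133.2417
(1,0): Delta=1.0000 Bond=-169.2169
(1,1): Delta=1.0000 Bond=-169.2169
(2,0): Delta=1.0000 Bond=-214.9055
(2,1): Delta=1.0000 Bond=-214.9055
(2,2): Delta=1.0000 Bond=-214.9055
V0=14.7583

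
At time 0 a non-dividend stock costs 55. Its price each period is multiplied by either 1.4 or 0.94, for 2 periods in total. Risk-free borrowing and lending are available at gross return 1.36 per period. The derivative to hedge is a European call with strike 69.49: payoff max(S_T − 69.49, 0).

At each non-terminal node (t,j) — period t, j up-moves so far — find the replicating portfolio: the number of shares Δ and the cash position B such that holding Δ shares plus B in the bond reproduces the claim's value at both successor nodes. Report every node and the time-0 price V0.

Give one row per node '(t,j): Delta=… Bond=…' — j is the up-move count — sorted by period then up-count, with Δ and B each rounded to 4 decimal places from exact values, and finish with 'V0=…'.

The replicating-portfolio and risk-neutral prices coincide; use p* = (1.36−0.94)/(1.4−0.94) = 0.9130 for the latter.
Terminal payoffs: V(2,0)=0.0000, V(2,1)=2.8900, V(2,2)=38.3100
  t=1,j=0: stock 51.7000 → up 72.3800 (V=2.8900), down 48.5980 (V=0.0000). Price 1.9402; hedge Δ=0.1215, bond B=-4.3424.
  t=1,j=1: stock 77.0000 → up 107.8000 (V=38.3100), down 72.3800 (V=2.8900). Price 25.9044; hedge Δ=1.0000, bond B=-51.0956.
  t=0,j=0: stock 55.0000 → up 77.0000 (V=25.9044), down 51.7000 (V=1.9402). Price 17.5151; hedge Δ=0.9472, bond B=-34.5810.
Check: Δ(0,0)·S0 + B(0,0) = 17.5151 = V0.

(0,0): Delta=0.9472 Bond=-34.5810
(1,0): Delta=0.1215 Bond=-4.3424
(1,1): Delta=1.0000 Bond=-51.0956
V0=17.5151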